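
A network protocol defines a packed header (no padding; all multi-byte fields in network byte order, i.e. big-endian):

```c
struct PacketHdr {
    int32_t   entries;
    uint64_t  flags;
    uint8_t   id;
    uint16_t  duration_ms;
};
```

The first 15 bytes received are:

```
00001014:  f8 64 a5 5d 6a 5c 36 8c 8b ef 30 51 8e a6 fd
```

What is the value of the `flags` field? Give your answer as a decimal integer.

`flags` follows `entries` (4 bytes), so it starts at byte offset 4 and occupies 8 bytes.
Bytes at offsets 4..11: 6A 5C 36 8C 8B EF 30 51.
In big-endian order the high byte comes first in memory.
The bytes are already most-significant first: 0x6A5C368C8BEF3051.
0x6A5C368C8BEF3051 = 7664060643148771409.

7664060643148771409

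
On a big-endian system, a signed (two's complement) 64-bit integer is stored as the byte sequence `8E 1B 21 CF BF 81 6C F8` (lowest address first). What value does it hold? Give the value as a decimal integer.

-8206928719797719816

In big-endian order the high byte comes first in memory.
The bytes are already most-significant first: 0x8E1B21CFBF816CF8.
Top bit is set, so as a signed 64-bit value this is 0x8E1B21CFBF816CF8 − 2^64 = -8206928719797719816.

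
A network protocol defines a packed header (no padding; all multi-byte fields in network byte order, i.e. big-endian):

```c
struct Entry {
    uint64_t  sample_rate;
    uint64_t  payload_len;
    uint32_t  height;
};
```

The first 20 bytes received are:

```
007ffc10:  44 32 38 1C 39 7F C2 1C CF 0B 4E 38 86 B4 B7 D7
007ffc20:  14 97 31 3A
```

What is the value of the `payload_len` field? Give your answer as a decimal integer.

14919104195280025559

`payload_len` follows `sample_rate` (8 bytes), so it starts at byte offset 8 and occupies 8 bytes.
Bytes at offsets 8..15: CF 0B 4E 38 86 B4 B7 D7.
In big-endian order the high byte comes first in memory.
The bytes are already most-significant first: 0xCF0B4E3886B4B7D7.
0xCF0B4E3886B4B7D7 = 14919104195280025559.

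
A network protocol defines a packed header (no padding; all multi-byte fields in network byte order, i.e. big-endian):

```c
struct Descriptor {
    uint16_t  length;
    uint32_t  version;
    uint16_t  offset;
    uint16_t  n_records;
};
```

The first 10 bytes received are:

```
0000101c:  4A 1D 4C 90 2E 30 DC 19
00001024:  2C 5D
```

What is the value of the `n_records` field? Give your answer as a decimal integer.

`n_records` follows `length` (2 B), `version` (4 B), `offset` (2 B), so it starts at offset 2 + 4 + 2 = 8 and occupies 2 bytes.
Bytes at offsets 8..9: 2C 5D.
In big-endian order the high byte comes first in memory.
The bytes are already most-significant first: 0x2C5D.
0x2C5D = 11357.

11357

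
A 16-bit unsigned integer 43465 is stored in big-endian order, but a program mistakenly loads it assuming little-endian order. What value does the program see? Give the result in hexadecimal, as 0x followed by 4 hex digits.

0xC9A9

43465 in 16-bit hexadecimal is 0xA9C9.
Stored big-endian, the bytes at ascending addresses are A9 C9.
Read back as little-endian, the first byte is least significant, giving 0xC9A9.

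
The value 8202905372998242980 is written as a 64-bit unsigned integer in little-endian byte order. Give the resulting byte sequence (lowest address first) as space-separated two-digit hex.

A4 12 B4 D3 F9 92 D6 71

8202905372998242980 in hexadecimal, padded to 64 bits, is 0x71D692F9D3B412A4.
Split into bytes (most-significant first): 71 D6 92 F9 D3 B4 12 A4.
Little-endian: lowest address holds the least-significant byte.
So at ascending addresses the bytes are A4 12 B4 D3 F9 92 D6 71.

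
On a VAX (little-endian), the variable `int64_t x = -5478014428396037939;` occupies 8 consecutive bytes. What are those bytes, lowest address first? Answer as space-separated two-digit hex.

Two's complement of -5478014428396037939 in 64 bits: 5478014428396037939 = 0x4C05D1194F02A733; invert → 0xB3FA2EE6B0FD58CC; add 1 → 0xB3FA2EE6B0FD58CD.
Split into bytes (most-significant first): B3 FA 2E E6 B0 FD 58 CD.
Little-endian stores the least-significant byte at the lowest address.
So at ascending addresses the bytes are CD 58 FD B0 E6 2E FA B3.

CD 58 FD B0 E6 2E FA B3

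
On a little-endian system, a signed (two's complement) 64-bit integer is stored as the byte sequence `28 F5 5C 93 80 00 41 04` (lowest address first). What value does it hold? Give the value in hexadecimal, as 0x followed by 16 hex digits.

Little-endian stores the least-significant byte at the lowest address.
Reassemble most-significant byte first: 04 41 00 80 93 5C F5 28 → 0x04410080935CF528.

0x04410080935CF528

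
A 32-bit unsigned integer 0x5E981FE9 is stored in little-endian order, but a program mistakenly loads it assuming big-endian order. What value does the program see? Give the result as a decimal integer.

3911161950

Stored little-endian, the bytes at ascending addresses are E9 1F 98 5E.
Read back as big-endian, the last byte is least significant, giving 0xE91F985E.
0xE91F985E = 3911161950.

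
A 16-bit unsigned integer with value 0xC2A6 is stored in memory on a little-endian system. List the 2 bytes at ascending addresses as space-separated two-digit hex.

A6 C2

Split into bytes (most-significant first): C2 A6.
Little-endian stores the least-significant byte at the lowest address.
So at ascending addresses the bytes are A6 C2.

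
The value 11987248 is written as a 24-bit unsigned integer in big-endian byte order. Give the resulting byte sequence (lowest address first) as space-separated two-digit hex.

11987248 in hexadecimal, padded to 24 bits, is 0xB6E930.
Split into bytes (most-significant first): B6 E9 30.
Big-endian: lowest address holds the most-significant byte.
So the memory order matches the most-significant-first order: B6 E9 30.

B6 E9 30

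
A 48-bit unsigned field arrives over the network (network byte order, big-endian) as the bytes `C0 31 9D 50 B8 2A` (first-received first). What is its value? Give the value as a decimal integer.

Big-endian stores the most-significant byte at the lowest address.
The bytes are already most-significant first: 0xC0319D50B82A.
0xC0319D50B82A = 211319325243434.

211319325243434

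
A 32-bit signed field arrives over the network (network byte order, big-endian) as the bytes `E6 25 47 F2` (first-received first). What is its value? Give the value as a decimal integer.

-433764366

Big-endian stores the most-significant byte at the lowest address.
The bytes are already most-significant first: 0xE62547F2.
Top bit is set, so as a signed 32-bit value this is 0xE62547F2 − 2^32 = -433764366.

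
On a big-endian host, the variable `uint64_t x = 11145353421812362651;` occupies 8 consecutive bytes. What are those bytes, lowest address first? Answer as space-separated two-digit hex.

9A AC 3F E2 F3 4F 6D 9B

11145353421812362651 in hexadecimal, padded to 64 bits, is 0x9AAC3FE2F34F6D9B.
Split into bytes (most-significant first): 9A AC 3F E2 F3 4F 6D 9B.
Big-endian: lowest address holds the most-significant byte.
So the memory order matches the most-significant-first order: 9A AC 3F E2 F3 4F 6D 9B.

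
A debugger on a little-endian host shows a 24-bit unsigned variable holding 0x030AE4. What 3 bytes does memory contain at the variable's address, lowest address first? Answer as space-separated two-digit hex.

E4 0A 03

Split into bytes (most-significant first): 03 0A E4.
In little-endian order the low byte comes first in memory.
So at ascending addresses the bytes are E4 0A 03.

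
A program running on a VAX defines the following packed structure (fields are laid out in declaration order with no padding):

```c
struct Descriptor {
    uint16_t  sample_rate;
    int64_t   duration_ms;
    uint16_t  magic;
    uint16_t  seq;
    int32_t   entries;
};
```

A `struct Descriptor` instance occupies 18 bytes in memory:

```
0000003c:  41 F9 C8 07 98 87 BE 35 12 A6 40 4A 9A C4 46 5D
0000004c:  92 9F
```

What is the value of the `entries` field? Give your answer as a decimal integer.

`entries` follows `sample_rate` (2 B), `duration_ms` (8 B), `magic` (2 B), `seq` (2 B), so it starts at offset 2 + 8 + 2 + 2 = 14 and occupies 4 bytes.
Bytes at offsets 14..17: 46 5D 92 9F.
Little-endian stores the least-significant byte at the lowest address.
Reassemble most-significant byte first: 9F 92 5D 46 → 0x9F925D46.
Top bit is set, so as a signed 32-bit value this is 0x9F925D46 − 2^32 = -1617797818.

-1617797818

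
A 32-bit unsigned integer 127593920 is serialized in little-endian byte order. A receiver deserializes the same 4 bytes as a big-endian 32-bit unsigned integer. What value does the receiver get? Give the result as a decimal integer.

127593920 in 32-bit hexadecimal is 0x079AEDC0.
Stored little-endian, the bytes at ascending addresses are C0 ED 9A 07.
Read back as big-endian, the last byte is least significant, giving 0xC0ED9A07.
0xC0ED9A07 = 3236796935.

3236796935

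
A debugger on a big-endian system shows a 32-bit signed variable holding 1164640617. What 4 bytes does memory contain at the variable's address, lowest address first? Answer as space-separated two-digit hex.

1164640617 in hexadecimal, padded to 32 bits, is 0x456B0169.
Split into bytes (most-significant first): 45 6B 01 69.
Big-endian: lowest address holds the most-significant byte.
So the memory order matches the most-significant-first order: 45 6B 01 69.

45 6B 01 69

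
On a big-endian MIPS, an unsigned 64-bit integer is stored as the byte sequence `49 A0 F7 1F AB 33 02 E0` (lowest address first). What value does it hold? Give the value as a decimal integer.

Big-endian stores the most-significant byte at the lowest address.
The bytes are already most-significant first: 0x49A0F71FAB3302E0.
0x49A0F71FAB3302E0 = 5305512076430738144.

5305512076430738144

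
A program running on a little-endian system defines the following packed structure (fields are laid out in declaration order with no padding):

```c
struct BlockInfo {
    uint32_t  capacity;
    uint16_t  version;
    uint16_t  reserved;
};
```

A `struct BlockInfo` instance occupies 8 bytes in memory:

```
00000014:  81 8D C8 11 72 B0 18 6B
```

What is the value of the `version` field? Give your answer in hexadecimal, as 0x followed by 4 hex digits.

0xB072

`version` follows `capacity` (4 bytes), so it starts at byte offset 4 and occupies 2 bytes.
Bytes at offsets 4..5: 72 B0.
In little-endian order the low byte comes first in memory.
Reassemble most-significant byte first: B0 72 → 0xB072.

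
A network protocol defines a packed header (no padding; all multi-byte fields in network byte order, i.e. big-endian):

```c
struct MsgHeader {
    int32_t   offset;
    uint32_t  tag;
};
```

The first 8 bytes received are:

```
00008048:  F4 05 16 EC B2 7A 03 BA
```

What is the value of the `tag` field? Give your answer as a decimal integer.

2994340794

`tag` follows `offset` (4 bytes), so it starts at byte offset 4 and occupies 4 bytes.
Bytes at offsets 4..7: B2 7A 03 BA.
Big-endian stores the most-significant byte at the lowest address.
The bytes are already most-significant first: 0xB27A03BA.
0xB27A03BA = 2994340794.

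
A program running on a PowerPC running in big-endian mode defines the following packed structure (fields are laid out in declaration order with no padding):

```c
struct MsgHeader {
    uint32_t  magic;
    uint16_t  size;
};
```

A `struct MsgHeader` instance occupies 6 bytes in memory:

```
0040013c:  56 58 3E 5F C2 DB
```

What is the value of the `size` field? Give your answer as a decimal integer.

`size` follows `magic` (4 bytes), so it starts at byte offset 4 and occupies 2 bytes.
Bytes at offsets 4..5: C2 DB.
In big-endian order the high byte comes first in memory.
The bytes are already most-significant first: 0xC2DB.
0xC2DB = 49883.

49883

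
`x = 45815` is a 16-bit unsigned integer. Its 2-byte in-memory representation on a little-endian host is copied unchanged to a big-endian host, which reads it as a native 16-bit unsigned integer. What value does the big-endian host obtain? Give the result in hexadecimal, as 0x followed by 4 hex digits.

45815 in 16-bit hexadecimal is 0xB2F7.
Stored little-endian, the bytes at ascending addresses are F7 B2.
Read back as big-endian, the last byte is least significant, giving 0xF7B2.

0xF7B2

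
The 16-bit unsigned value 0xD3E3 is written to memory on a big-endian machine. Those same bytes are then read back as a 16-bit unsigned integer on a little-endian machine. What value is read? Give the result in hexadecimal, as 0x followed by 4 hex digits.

0xE3D3

Stored big-endian, the bytes at ascending addresses are D3 E3.
Read back as little-endian, the first byte is least significant, giving 0xE3D3.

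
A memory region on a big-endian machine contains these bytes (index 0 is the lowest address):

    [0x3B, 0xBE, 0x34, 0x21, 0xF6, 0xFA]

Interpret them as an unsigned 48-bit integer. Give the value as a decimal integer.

65688104466170

Big-endian stores the most-significant byte at the lowest address.
The bytes are already most-significant first: 0x3BBE3421F6FA.
0x3BBE3421F6FA = 65688104466170.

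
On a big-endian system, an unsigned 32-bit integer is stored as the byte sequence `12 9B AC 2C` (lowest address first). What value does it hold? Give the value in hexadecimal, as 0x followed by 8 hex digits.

0x129BAC2C

Big-endian: lowest address holds the most-significant byte.
The bytes are already most-significant first: 0x129BAC2C.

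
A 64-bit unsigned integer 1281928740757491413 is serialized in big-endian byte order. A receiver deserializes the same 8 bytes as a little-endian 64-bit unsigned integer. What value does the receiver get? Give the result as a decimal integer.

1281928740757491413 in 64-bit hexadecimal is 0x11CA5365D436CED5.
Stored big-endian, the bytes at ascending addresses are 11 CA 53 65 D4 36 CE D5.
Read back as little-endian, the first byte is least significant, giving 0xD5CE36D46553CA11.
0xD5CE36D46553CA11 = 15406311661142002193.

15406311661142002193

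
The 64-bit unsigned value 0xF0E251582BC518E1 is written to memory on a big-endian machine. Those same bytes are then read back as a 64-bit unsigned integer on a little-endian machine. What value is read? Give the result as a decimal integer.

16219930847930868464

Stored big-endian, the bytes at ascending addresses are F0 E2 51 58 2B C5 18 E1.
Read back as little-endian, the first byte is least significant, giving 0xE118C52B5851E2F0.
0xE118C52B5851E2F0 = 16219930847930868464.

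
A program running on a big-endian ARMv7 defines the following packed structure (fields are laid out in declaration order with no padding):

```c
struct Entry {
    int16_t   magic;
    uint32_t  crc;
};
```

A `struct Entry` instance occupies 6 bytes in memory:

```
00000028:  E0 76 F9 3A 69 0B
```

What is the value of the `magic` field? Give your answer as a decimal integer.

-8074

`magic` is the first field, at byte offset 0, occupying 2 bytes.
Bytes at offsets 0..1: E0 76.
In big-endian order the high byte comes first in memory.
The bytes are already most-significant first: 0xE076.
Top bit is set, so as a signed 16-bit value this is 0xE076 − 2^16 = -8074.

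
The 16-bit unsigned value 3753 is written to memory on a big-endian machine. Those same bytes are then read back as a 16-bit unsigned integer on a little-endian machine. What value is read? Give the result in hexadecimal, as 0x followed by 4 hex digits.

0xA90E

3753 in 16-bit hexadecimal is 0x0EA9.
Stored big-endian, the bytes at ascending addresses are 0E A9.
Read back as little-endian, the first byte is least significant, giving 0xA90E.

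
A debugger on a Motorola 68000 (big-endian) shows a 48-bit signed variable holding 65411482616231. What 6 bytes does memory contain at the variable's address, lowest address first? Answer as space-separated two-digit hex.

3B 7D CC 2F 81 A7

65411482616231 in hexadecimal, padded to 48 bits, is 0x3B7DCC2F81A7.
Split into bytes (most-significant first): 3B 7D CC 2F 81 A7.
Big-endian stores the most-significant byte at the lowest address.
So the memory order matches the most-significant-first order: 3B 7D CC 2F 81 A7.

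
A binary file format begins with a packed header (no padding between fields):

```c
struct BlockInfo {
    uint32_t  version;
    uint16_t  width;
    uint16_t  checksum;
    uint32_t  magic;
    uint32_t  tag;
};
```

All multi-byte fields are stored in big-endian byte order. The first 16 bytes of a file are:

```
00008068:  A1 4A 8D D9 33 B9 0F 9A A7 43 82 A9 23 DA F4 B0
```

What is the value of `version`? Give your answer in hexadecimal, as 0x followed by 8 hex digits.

`version` is the first field, at byte offset 0, occupying 4 bytes.
Bytes at offsets 0..3: A1 4A 8D D9.
In big-endian order the high byte comes first in memory.
The bytes are already most-significant first: 0xA14A8DD9.

0xA14A8DD9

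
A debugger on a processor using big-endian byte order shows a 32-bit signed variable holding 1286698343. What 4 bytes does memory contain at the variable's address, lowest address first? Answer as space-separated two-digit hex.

1286698343 in hexadecimal, padded to 32 bits, is 0x4CB17567.
Split into bytes (most-significant first): 4C B1 75 67.
In big-endian order the high byte comes first in memory.
So the memory order matches the most-significant-first order: 4C B1 75 67.

4C B1 75 67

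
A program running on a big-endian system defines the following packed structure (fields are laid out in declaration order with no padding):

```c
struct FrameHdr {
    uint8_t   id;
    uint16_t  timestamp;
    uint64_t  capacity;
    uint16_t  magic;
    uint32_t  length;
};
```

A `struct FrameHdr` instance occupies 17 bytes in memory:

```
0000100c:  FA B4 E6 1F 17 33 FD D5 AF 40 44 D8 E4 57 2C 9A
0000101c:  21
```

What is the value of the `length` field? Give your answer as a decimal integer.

1462540833

`length` follows `id` (1 B), `timestamp` (2 B), `capacity` (8 B), `magic` (2 B), so it starts at offset 1 + 2 + 8 + 2 = 13 and occupies 4 bytes.
Bytes at offsets 13..16: 57 2C 9A 21.
In big-endian order the high byte comes first in memory.
The bytes are already most-significant first: 0x572C9A21.
0x572C9A21 = 1462540833.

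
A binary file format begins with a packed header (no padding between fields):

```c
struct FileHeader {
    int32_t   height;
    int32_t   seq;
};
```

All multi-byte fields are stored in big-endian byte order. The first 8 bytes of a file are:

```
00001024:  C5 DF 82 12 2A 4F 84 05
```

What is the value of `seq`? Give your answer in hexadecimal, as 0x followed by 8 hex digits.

0x2A4F8405

`seq` follows `height` (4 bytes), so it starts at byte offset 4 and occupies 4 bytes.
Bytes at offsets 4..7: 2A 4F 84 05.
In big-endian order the high byte comes first in memory.
The bytes are already most-significant first: 0x2A4F8405.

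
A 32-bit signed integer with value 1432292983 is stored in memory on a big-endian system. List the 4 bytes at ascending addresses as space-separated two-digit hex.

1432292983 in hexadecimal, padded to 32 bits, is 0x555F0E77.
Split into bytes (most-significant first): 55 5F 0E 77.
In big-endian order the high byte comes first in memory.
So the memory order matches the most-significant-first order: 55 5F 0E 77.

55 5F 0E 77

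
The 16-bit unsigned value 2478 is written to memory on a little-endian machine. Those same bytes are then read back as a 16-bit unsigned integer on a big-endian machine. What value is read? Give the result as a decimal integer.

44553

2478 in 16-bit hexadecimal is 0x09AE.
Stored little-endian, the bytes at ascending addresses are AE 09.
Read back as big-endian, the last byte is least significant, giving 0xAE09.
0xAE09 = 44553.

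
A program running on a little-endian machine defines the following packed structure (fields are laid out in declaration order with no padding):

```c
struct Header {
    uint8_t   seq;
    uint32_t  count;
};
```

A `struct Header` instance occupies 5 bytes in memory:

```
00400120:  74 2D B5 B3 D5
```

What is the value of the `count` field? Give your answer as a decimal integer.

`count` follows `seq` (1 byte), so it starts at byte offset 1 and occupies 4 bytes.
Bytes at offsets 1..4: 2D B5 B3 D5.
In little-endian order the low byte comes first in memory.
Reassemble most-significant byte first: D5 B3 B5 2D → 0xD5B3B52D.
0xD5B3B52D = 3585324333.

3585324333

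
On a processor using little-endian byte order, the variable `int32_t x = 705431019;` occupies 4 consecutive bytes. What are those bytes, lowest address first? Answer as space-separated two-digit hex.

705431019 in hexadecimal, padded to 32 bits, is 0x2A0C05EB.
Split into bytes (most-significant first): 2A 0C 05 EB.
In little-endian order the low byte comes first in memory.
So at ascending addresses the bytes are EB 05 0C 2A.

EB 05 0C 2A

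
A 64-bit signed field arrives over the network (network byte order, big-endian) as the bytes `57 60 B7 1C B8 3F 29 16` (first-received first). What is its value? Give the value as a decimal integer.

6296233613042067734

Big-endian: lowest address holds the most-significant byte.
The bytes are already most-significant first: 0x5760B71CB83F2916.
0x5760B71CB83F2916 = 6296233613042067734.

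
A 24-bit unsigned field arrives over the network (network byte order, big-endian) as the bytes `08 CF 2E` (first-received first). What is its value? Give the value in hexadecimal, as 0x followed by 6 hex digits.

0x08CF2E

Big-endian: lowest address holds the most-significant byte.
The bytes are already most-significant first: 0x08CF2E.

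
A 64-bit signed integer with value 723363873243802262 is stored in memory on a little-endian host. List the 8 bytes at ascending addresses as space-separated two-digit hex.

723363873243802262 in hexadecimal, padded to 64 bits, is 0x0A09E79C340C2A96.
Split into bytes (most-significant first): 0A 09 E7 9C 34 0C 2A 96.
In little-endian order the low byte comes first in memory.
So at ascending addresses the bytes are 96 2A 0C 34 9C E7 09 0A.

96 2A 0C 34 9C E7 09 0A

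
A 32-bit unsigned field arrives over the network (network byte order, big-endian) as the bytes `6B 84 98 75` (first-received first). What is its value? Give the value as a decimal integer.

Big-endian: lowest address holds the most-significant byte.
The bytes are already most-significant first: 0x6B849875.
0x6B849875 = 1803851893.

1803851893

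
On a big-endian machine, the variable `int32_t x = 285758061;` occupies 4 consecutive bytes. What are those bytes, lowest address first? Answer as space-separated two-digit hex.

285758061 in hexadecimal, padded to 32 bits, is 0x1108526D.
Split into bytes (most-significant first): 11 08 52 6D.
Big-endian: lowest address holds the most-significant byte.
So the memory order matches the most-significant-first order: 11 08 52 6D.

11 08 52 6D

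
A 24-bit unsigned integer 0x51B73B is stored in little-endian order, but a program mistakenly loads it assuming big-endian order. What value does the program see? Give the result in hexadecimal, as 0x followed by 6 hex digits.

Stored little-endian, the bytes at ascending addresses are 3B B7 51.
Read back as big-endian, the last byte is least significant, giving 0x3BB751.

0x3BB751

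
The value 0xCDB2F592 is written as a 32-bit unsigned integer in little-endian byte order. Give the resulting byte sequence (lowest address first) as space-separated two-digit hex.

92 F5 B2 CD

Split into bytes (most-significant first): CD B2 F5 92.
Little-endian: lowest address holds the least-significant byte.
So at ascending addresses the bytes are 92 F5 B2 CD.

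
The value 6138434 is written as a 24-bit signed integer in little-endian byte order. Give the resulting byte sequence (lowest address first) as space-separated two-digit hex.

6138434 in hexadecimal, padded to 24 bits, is 0x5DAA42.
Split into bytes (most-significant first): 5D AA 42.
Little-endian: lowest address holds the least-significant byte.
So at ascending addresses the bytes are 42 AA 5D.

42 AA 5D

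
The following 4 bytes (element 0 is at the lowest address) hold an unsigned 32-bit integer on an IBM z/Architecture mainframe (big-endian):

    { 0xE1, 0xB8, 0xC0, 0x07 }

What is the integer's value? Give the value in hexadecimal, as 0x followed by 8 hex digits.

0xE1B8C007

Big-endian: lowest address holds the most-significant byte.
The bytes are already most-significant first: 0xE1B8C007.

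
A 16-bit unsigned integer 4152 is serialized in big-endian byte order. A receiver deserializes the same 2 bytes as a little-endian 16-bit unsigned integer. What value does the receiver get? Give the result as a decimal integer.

4152 in 16-bit hexadecimal is 0x1038.
Stored big-endian, the bytes at ascending addresses are 10 38.
Read back as little-endian, the first byte is least significant, giving 0x3810.
0x3810 = 14352.

14352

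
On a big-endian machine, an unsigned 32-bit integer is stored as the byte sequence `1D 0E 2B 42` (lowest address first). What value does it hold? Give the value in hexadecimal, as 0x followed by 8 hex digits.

In big-endian order the high byte comes first in memory.
The bytes are already most-significant first: 0x1D0E2B42.

0x1D0E2B42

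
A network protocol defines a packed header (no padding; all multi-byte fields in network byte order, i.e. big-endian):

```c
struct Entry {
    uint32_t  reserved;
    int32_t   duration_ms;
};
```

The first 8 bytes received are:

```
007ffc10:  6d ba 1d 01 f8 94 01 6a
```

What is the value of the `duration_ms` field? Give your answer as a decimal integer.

-124518038

`duration_ms` follows `reserved` (4 bytes), so it starts at byte offset 4 and occupies 4 bytes.
Bytes at offsets 4..7: F8 94 01 6A.
Big-endian stores the most-significant byte at the lowest address.
The bytes are already most-significant first: 0xF894016A.
Top bit is set, so as a signed 32-bit value this is 0xF894016A − 2^32 = -124518038.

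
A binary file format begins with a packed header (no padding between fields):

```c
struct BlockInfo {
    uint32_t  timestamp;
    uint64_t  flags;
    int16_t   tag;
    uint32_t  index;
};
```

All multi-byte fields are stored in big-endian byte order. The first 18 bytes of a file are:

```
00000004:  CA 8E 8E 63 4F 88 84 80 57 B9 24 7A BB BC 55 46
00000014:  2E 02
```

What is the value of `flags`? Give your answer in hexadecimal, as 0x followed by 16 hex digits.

`flags` follows `timestamp` (4 bytes), so it starts at byte offset 4 and occupies 8 bytes.
Bytes at offsets 4..11: 4F 88 84 80 57 B9 24 7A.
Big-endian stores the most-significant byte at the lowest address.
The bytes are already most-significant first: 0x4F88848057B9247A.

0x4F88848057B9247A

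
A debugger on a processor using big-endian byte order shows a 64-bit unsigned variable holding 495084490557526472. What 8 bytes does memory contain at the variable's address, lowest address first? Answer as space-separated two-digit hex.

06 DE E4 B8 99 7C 91 C8

495084490557526472 in hexadecimal, padded to 64 bits, is 0x06DEE4B8997C91C8.
Split into bytes (most-significant first): 06 DE E4 B8 99 7C 91 C8.
In big-endian order the high byte comes first in memory.
So the memory order matches the most-significant-first order: 06 DE E4 B8 99 7C 91 C8.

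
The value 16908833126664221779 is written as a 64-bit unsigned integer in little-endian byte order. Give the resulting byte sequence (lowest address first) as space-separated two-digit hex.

16908833126664221779 in hexadecimal, padded to 64 bits, is 0xEAA83E24512DB453.
Split into bytes (most-significant first): EA A8 3E 24 51 2D B4 53.
In little-endian order the low byte comes first in memory.
So at ascending addresses the bytes are 53 B4 2D 51 24 3E A8 EA.

53 B4 2D 51 24 3E A8 EA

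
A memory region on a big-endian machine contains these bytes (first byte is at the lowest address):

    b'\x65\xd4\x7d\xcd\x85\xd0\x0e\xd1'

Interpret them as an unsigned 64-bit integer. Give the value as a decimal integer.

7337628014560153297

In big-endian order the high byte comes first in memory.
The bytes are already most-significant first: 0x65D47DCD85D00ED1.
0x65D47DCD85D00ED1 = 7337628014560153297.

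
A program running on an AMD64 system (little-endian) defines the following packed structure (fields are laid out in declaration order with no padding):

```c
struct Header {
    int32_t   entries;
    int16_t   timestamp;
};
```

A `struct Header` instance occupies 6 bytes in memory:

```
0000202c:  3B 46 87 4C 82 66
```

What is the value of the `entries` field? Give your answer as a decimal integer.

`entries` is the first field, at byte offset 0, occupying 4 bytes.
Bytes at offsets 0..3: 3B 46 87 4C.
Little-endian: lowest address holds the least-significant byte.
Reassemble most-significant byte first: 4C 87 46 3B → 0x4C87463B.
0x4C87463B = 1283933755.

1283933755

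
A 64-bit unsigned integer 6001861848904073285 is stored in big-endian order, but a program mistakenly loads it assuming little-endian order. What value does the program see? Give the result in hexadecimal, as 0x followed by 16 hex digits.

0x4580E5668DE54A53

6001861848904073285 in 64-bit hexadecimal is 0x534AE58D66E58045.
Stored big-endian, the bytes at ascending addresses are 53 4A E5 8D 66 E5 80 45.
Read back as little-endian, the first byte is least significant, giving 0x4580E5668DE54A53.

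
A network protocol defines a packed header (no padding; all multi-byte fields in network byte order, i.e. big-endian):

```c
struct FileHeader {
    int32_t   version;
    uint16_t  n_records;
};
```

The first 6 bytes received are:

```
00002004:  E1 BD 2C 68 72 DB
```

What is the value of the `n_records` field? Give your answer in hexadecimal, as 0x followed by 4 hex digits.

`n_records` follows `version` (4 bytes), so it starts at byte offset 4 and occupies 2 bytes.
Bytes at offsets 4..5: 72 DB.
Big-endian stores the most-significant byte at the lowest address.
The bytes are already most-significant first: 0x72DB.

0x72DB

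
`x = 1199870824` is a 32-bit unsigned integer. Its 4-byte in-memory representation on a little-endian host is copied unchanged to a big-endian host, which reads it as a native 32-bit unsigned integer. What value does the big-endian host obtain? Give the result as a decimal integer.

1199870824 in 32-bit hexadecimal is 0x47849368.
Stored little-endian, the bytes at ascending addresses are 68 93 84 47.
Read back as big-endian, the last byte is least significant, giving 0x68938447.
0x68938447 = 1754498119.

1754498119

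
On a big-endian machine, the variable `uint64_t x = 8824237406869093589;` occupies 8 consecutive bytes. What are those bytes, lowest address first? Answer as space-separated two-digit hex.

8824237406869093589 in hexadecimal, padded to 64 bits, is 0x7A75FD2B32257CD5.
Split into bytes (most-significant first): 7A 75 FD 2B 32 25 7C D5.
Big-endian stores the most-significant byte at the lowest address.
So the memory order matches the most-significant-first order: 7A 75 FD 2B 32 25 7C D5.

7A 75 FD 2B 32 25 7C D5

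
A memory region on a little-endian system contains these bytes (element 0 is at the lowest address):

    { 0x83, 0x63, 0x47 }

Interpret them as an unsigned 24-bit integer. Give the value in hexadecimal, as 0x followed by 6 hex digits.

0x476383

In little-endian order the low byte comes first in memory.
Reassemble most-significant byte first: 47 63 83 → 0x476383.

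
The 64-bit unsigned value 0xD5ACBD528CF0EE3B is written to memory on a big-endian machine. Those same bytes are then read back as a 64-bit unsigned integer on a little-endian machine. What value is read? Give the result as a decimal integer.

4318653578169134293

Stored big-endian, the bytes at ascending addresses are D5 AC BD 52 8C F0 EE 3B.
Read back as little-endian, the first byte is least significant, giving 0x3BEEF08C52BDACD5.
0x3BEEF08C52BDACD5 = 4318653578169134293.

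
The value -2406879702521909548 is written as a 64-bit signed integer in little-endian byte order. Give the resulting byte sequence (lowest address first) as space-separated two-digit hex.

Two's complement of -2406879702521909548 in 64 bits: 2406879702521909548 = 0x2166F45655EA912C; invert → 0xDE990BA9AA156ED3; add 1 → 0xDE990BA9AA156ED4.
Split into bytes (most-significant first): DE 99 0B A9 AA 15 6E D4.
In little-endian order the low byte comes first in memory.
So at ascending addresses the bytes are D4 6E 15 AA A9 0B 99 DE.

D4 6E 15 AA A9 0B 99 DE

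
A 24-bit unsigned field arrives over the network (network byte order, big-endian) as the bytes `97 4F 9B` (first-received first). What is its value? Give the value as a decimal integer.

9916315

Big-endian: lowest address holds the most-significant byte.
The bytes are already most-significant first: 0x974F9B.
0x974F9B = 9916315.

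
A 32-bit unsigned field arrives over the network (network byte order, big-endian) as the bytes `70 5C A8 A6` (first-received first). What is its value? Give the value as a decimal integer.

1885120678

Big-endian stores the most-significant byte at the lowest address.
The bytes are already most-significant first: 0x705CA8A6.
0x705CA8A6 = 1885120678.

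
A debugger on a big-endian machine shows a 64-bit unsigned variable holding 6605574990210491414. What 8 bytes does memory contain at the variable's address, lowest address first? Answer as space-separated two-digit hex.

5B AB B7 74 AC B3 64 16

6605574990210491414 in hexadecimal, padded to 64 bits, is 0x5BABB774ACB36416.
Split into bytes (most-significant first): 5B AB B7 74 AC B3 64 16.
Big-endian: lowest address holds the most-significant byte.
So the memory order matches the most-significant-first order: 5B AB B7 74 AC B3 64 16.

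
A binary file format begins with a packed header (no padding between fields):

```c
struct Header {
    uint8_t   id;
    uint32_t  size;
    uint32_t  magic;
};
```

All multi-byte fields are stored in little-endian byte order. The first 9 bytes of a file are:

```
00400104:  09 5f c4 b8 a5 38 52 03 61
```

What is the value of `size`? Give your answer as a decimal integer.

`size` follows `id` (1 byte), so it starts at byte offset 1 and occupies 4 bytes.
Bytes at offsets 1..4: 5F C4 B8 A5.
Little-endian stores the least-significant byte at the lowest address.
Reassemble most-significant byte first: A5 B8 C4 5F → 0xA5B8C45F.
0xA5B8C45F = 2780349535.

2780349535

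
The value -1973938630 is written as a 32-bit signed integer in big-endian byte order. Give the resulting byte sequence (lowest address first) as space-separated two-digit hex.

Two's complement of -1973938630 in 32 bits: 1973938630 = 0x75A7E9C6; invert → 0x8A581639; add 1 → 0x8A58163A.
Split into bytes (most-significant first): 8A 58 16 3A.
In big-endian order the high byte comes first in memory.
So the memory order matches the most-significant-first order: 8A 58 16 3A.

8A 58 16 3A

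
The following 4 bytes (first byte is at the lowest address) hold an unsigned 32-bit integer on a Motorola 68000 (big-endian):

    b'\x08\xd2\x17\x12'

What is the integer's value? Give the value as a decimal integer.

Big-endian: lowest address holds the most-significant byte.
The bytes are already most-significant first: 0x08D21712.
0x08D21712 = 147986194.

147986194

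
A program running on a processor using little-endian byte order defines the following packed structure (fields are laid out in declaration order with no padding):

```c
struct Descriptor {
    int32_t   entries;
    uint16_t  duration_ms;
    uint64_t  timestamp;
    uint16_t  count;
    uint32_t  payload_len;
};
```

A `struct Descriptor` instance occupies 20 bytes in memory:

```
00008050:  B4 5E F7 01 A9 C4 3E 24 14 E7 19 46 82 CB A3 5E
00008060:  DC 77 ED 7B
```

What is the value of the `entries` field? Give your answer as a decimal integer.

32988852

`entries` is the first field, at byte offset 0, occupying 4 bytes.
Bytes at offsets 0..3: B4 5E F7 01.
Little-endian: lowest address holds the least-significant byte.
Reassemble most-significant byte first: 01 F7 5E B4 → 0x01F75EB4.
0x01F75EB4 = 32988852.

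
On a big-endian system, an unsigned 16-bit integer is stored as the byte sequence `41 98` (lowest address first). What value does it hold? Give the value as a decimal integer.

In big-endian order the high byte comes first in memory.
The bytes are already most-significant first: 0x4198.
0x4198 = 16792.

16792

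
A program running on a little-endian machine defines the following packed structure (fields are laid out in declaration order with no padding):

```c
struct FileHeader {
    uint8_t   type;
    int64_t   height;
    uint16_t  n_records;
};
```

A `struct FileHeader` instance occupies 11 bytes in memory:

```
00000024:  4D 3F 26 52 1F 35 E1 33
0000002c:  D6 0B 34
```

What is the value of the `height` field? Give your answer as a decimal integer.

-3011816107505736129

`height` follows `type` (1 byte), so it starts at byte offset 1 and occupies 8 bytes.
Bytes at offsets 1..8: 3F 26 52 1F 35 E1 33 D6.
Little-endian stores the least-significant byte at the lowest address.
Reassemble most-significant byte first: D6 33 E1 35 1F 52 26 3F → 0xD633E1351F52263F.
Top bit is set, so as a signed 64-bit value this is 0xD633E1351F52263F − 2^64 = -3011816107505736129.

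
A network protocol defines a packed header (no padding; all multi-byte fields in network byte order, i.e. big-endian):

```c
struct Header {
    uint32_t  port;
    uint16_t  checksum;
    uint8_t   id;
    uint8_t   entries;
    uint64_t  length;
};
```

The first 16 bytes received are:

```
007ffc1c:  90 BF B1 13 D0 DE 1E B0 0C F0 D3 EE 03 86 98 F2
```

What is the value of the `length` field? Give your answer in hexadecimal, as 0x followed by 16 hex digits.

0x0CF0D3EE038698F2

`length` follows `port` (4 B), `checksum` (2 B), `id` (1 B), `entries` (1 B), so it starts at offset 4 + 2 + 1 + 1 = 8 and occupies 8 bytes.
Bytes at offsets 8..15: 0C F0 D3 EE 03 86 98 F2.
Big-endian stores the most-significant byte at the lowest address.
The bytes are already most-significant first: 0x0CF0D3EE038698F2.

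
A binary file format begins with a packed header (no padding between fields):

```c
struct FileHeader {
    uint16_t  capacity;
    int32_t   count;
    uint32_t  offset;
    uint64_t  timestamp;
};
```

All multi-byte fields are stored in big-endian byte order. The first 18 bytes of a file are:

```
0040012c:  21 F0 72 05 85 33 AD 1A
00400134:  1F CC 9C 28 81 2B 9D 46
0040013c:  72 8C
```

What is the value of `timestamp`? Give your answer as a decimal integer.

`timestamp` follows `capacity` (2 B), `count` (4 B), `offset` (4 B), so it starts at offset 2 + 4 + 4 = 10 and occupies 8 bytes.
Bytes at offsets 10..17: 9C 28 81 2B 9D 46 72 8C.
Big-endian stores the most-significant byte at the lowest address.
The bytes are already most-significant first: 0x9C28812B9D46728C.
0x9C28812B9D46728C = 11252385693307400844.

11252385693307400844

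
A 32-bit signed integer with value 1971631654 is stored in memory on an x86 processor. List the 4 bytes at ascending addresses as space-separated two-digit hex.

1971631654 in hexadecimal, padded to 32 bits, is 0x7584B626.
Split into bytes (most-significant first): 75 84 B6 26.
Little-endian stores the least-significant byte at the lowest address.
So at ascending addresses the bytes are 26 B6 84 75.

26 B6 84 75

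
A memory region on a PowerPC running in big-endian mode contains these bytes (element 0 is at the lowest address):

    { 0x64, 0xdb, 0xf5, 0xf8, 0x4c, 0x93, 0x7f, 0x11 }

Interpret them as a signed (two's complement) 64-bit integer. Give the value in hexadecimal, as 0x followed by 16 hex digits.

Big-endian: lowest address holds the most-significant byte.
The bytes are already most-significant first: 0x64DBF5F84C937F11.

0x64DBF5F84C937F11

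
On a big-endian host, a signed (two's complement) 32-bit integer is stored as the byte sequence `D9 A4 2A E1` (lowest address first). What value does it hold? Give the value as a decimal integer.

Big-endian stores the most-significant byte at the lowest address.
The bytes are already most-significant first: 0xD9A42AE1.
Top bit is set, so as a signed 32-bit value this is 0xD9A42AE1 − 2^32 = -643552543.

-643552543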